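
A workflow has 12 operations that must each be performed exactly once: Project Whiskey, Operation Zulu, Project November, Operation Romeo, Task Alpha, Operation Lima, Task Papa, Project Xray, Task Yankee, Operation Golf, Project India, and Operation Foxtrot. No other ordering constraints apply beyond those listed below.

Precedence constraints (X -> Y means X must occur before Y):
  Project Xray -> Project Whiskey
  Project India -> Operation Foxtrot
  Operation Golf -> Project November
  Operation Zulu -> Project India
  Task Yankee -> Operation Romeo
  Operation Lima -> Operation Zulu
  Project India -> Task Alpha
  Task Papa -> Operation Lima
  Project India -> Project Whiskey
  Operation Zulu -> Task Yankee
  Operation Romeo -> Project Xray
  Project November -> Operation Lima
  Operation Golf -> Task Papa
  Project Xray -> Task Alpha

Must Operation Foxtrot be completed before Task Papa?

No

There is a chain Task Papa → Operation Lima → Operation Zulu → Project India → Operation Foxtrot, which puts Task Papa before Operation Foxtrot.
So Operation Foxtrot never precedes Task Papa.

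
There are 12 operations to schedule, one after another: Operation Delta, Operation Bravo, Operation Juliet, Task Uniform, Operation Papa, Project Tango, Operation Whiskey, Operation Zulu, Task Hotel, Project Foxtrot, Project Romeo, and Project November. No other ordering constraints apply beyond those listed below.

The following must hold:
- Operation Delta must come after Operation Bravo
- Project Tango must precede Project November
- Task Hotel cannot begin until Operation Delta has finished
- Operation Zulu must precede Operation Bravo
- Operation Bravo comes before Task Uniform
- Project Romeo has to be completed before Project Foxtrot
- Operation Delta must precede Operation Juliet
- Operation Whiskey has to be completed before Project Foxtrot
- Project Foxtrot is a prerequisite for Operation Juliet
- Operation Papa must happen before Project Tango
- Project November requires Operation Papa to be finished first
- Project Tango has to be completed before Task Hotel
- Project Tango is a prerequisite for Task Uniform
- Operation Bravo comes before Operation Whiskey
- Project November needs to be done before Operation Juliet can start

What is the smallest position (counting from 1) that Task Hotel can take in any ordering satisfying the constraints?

6

The operations that are forced before Task Hotel, directly or transitively, are Operation Delta, Operation Bravo, Operation Papa, Project Tango, Operation Zulu. That's 5 operations.
With 5 mandatory predecessors, the earliest Task Hotel can sit is position 5+1 = 6, and placing just those 5 first achieves it.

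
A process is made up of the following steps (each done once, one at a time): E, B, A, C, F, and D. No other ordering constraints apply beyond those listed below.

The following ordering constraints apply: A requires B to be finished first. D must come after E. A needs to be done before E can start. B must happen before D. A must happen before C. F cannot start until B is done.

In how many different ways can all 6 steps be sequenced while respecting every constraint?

B is the only step with nothing required before it, so every ordering starts there.
Systematically extending each partial ordering one step at a time and counting, there are 15 complete orderings.

15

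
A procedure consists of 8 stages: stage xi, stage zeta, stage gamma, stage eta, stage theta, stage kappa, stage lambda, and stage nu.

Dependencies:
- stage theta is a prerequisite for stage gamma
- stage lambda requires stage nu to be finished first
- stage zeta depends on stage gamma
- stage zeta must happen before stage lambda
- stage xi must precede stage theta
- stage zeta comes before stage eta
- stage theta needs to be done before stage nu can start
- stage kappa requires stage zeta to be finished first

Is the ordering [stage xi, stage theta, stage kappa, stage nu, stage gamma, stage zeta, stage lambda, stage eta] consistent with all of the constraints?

No

The sequence places stage kappa ahead of stage zeta.
Since stage zeta is required before stage kappa, the ordering is invalid.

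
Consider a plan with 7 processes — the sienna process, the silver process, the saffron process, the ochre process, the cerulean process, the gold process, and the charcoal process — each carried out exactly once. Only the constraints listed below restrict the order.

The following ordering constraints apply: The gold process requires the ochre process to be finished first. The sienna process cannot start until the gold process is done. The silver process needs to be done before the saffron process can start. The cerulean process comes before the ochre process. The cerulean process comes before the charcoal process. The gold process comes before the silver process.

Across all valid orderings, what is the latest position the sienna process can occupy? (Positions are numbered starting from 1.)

Nothing depends on the sienna process, so it can be the final process, position 7.

7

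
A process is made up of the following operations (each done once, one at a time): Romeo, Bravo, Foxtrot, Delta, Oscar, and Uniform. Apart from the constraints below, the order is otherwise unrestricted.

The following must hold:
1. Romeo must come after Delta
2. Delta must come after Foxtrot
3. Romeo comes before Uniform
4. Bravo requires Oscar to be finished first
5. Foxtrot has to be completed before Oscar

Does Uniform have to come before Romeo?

The constraints actually force Romeo before Uniform (via Romeo → Uniform), not the other way around.
So Uniform does not have to come before Romeo — it cannot.

No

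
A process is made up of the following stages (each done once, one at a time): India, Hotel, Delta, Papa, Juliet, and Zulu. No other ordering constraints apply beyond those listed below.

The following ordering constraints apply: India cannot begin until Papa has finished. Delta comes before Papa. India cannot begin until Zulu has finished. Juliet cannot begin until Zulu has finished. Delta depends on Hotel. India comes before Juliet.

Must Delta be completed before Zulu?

Delta and Zulu are not related by any chain of constraints.
There exist valid orderings with Zulu before Delta, so Delta is not required to come first.

No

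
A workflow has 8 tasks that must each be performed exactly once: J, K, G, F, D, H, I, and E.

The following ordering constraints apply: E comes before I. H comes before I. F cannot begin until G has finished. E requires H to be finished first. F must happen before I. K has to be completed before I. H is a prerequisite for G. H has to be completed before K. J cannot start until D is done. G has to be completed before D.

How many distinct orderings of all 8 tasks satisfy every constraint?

142

H is the only task with nothing required before it, so every ordering starts there.
Systematically extending each partial ordering one task at a time and counting, there are 142 complete orderings.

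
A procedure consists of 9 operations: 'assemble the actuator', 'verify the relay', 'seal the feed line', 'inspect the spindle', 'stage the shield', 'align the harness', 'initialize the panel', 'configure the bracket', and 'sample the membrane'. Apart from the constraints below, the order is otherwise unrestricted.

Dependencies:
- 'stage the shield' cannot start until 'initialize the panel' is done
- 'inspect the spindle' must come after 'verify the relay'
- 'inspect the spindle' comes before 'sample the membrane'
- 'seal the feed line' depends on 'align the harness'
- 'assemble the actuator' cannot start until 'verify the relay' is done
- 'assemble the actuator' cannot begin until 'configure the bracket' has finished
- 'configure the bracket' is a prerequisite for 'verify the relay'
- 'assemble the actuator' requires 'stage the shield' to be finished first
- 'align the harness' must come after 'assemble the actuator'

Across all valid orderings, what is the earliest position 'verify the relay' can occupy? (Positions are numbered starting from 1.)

2

Working backwards through the constraints from 'verify the relay', its only required predecessor is 'configure the bracket'.
So at minimum 1 operation comes before 'verify the relay', putting 'verify the relay' no earlier than position 2. That position is achievable by scheduling exactly that predecessor first.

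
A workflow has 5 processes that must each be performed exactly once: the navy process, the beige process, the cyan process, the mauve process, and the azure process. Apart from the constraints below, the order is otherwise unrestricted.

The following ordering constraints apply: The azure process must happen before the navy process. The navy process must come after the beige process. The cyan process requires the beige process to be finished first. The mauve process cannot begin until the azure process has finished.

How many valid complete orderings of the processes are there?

2 processes have no prerequisites (the beige process, the azure process), so any of them could come first.
Enumerating by repeatedly choosing an available process (one whose prerequisites are all placed) gives 16 distinct complete orderings.

16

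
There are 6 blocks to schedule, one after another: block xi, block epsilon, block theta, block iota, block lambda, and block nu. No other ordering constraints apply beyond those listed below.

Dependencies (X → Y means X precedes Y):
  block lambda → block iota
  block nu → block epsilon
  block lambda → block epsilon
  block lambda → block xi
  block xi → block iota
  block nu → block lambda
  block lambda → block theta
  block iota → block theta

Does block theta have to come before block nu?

In fact the dependencies run the other way: block nu → block lambda → block theta.
So block theta does not have to come before block nu — it cannot.

No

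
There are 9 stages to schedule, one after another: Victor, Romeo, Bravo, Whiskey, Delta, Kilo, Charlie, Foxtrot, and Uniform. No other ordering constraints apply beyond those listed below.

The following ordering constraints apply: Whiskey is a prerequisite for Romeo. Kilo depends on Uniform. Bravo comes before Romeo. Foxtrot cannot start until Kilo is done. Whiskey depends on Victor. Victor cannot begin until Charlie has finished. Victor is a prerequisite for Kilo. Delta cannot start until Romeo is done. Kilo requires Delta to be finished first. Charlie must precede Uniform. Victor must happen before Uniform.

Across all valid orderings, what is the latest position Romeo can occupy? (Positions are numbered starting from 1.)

6

Following every chain forward from Romeo, the stages that must come later are Delta, Kilo, Foxtrot — 3 of them.
So at least 3 stages follow Romeo, putting Romeo no later than position 6. That position is achievable by scheduling everything else first.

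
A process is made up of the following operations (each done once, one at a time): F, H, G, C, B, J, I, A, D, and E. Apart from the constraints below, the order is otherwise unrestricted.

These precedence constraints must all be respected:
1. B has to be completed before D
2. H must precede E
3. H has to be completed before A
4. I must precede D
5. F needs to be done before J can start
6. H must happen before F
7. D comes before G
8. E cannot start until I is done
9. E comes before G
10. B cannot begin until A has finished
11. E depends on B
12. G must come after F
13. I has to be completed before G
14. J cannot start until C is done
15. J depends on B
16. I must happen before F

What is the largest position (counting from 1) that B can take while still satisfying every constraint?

The operations that are forced after B, directly or by a chain of constraints, are G, J, D, E. That's 4 operations.
With 4 mandatory successors out of 10 operations total, the latest slot for B is 10−4 = 6, and it's reachable by doing all non-successors before B.

6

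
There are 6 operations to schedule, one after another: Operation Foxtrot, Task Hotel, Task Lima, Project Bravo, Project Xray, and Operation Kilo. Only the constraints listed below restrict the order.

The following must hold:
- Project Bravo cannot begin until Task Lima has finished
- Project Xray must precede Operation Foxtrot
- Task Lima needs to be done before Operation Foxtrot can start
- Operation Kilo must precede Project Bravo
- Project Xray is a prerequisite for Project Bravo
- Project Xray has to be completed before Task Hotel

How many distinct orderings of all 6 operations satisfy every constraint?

57

3 operations have no prerequisites (Task Lima, Project Xray, Operation Kilo), so any of them could come first.
Counting all ways to extend the partial order to a total order gives 57.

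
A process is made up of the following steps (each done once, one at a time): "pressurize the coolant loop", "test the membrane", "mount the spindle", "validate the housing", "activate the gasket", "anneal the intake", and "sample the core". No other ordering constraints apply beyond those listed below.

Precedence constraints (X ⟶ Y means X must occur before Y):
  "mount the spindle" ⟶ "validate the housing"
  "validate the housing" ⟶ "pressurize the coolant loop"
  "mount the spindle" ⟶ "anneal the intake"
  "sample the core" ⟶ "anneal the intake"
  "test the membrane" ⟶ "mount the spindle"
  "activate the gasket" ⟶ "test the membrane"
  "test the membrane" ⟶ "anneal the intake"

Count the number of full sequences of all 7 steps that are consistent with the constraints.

2 steps have no prerequisites ("activate the gasket", "sample the core"), so any of them could come first.
Enumerating by repeatedly choosing an available step (one whose prerequisites are all placed) gives 15 distinct complete orderings.

15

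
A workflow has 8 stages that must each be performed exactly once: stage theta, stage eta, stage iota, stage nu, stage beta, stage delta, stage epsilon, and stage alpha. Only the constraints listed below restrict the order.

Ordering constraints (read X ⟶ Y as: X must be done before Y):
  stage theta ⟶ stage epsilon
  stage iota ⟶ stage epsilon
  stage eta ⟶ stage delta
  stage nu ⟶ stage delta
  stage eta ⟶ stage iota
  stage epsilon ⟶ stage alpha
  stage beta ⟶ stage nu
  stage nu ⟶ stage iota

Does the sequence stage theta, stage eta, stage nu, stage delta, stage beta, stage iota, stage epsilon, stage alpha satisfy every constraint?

In the proposed order, stage nu appears before stage beta.
That contradicts the constraint that stage beta must precede stage nu.

No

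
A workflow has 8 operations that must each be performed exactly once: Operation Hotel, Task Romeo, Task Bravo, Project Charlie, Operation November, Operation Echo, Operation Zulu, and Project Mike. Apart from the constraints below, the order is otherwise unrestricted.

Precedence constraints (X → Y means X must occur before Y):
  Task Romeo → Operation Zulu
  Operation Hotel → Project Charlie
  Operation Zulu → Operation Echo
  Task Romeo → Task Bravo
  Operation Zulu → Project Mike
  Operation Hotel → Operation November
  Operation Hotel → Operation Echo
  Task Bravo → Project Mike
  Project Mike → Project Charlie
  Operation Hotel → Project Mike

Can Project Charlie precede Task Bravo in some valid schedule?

There is a dependency chain Task Bravo → Project Mike → Project Charlie, so Project Charlie always comes after Task Bravo.
So no valid ordering can have Project Charlie before Task Bravo.

No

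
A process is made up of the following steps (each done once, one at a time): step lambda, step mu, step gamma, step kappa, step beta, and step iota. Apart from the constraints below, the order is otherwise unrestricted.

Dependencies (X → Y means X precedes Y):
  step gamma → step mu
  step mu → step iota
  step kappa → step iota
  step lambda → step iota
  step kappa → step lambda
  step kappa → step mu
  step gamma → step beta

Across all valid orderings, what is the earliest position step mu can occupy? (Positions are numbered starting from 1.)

3

Every step that must precede step mu has to come before it. Tracing all chains that end at step mu, those steps are: step gamma, step kappa — 2 in total.
With 2 mandatory predecessors, the earliest step mu can sit is position 2+1 = 3, and placing just those 2 first achieves it.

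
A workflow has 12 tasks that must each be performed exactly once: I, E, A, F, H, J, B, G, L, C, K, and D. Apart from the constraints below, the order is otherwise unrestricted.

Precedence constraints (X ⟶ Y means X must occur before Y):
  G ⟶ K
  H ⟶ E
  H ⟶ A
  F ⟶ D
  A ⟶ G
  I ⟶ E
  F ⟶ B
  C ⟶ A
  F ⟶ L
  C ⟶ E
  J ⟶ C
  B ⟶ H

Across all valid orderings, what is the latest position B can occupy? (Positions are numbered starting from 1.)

The tasks that are forced after B, directly or by a chain of constraints, are E, A, H, G, K. That's 5 tasks.
With 5 mandatory successors out of 12 tasks total, the latest slot for B is 12−5 = 7, and it's reachable by doing all non-successors before B.

7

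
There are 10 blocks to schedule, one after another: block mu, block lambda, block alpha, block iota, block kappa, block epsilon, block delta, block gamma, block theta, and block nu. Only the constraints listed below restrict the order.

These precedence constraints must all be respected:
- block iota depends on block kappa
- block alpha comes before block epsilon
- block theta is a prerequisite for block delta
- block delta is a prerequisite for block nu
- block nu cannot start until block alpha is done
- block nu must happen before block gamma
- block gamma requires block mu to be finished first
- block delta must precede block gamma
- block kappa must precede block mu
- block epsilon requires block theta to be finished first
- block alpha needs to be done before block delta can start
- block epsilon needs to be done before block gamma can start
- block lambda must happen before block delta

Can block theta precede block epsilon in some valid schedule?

Yes

The constraints force block theta before block epsilon, so yes — every valid ordering has block theta earlier.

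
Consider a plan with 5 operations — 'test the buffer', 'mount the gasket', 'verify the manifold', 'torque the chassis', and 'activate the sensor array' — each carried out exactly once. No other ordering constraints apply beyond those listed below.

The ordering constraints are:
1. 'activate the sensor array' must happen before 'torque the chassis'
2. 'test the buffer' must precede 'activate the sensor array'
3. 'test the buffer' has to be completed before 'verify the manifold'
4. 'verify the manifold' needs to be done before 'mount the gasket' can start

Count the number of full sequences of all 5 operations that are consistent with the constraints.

6

'test the buffer' is the only operation with nothing required before it, so every ordering starts there.
Systematically extending each partial ordering one operation at a time and counting, there are 6 complete orderings.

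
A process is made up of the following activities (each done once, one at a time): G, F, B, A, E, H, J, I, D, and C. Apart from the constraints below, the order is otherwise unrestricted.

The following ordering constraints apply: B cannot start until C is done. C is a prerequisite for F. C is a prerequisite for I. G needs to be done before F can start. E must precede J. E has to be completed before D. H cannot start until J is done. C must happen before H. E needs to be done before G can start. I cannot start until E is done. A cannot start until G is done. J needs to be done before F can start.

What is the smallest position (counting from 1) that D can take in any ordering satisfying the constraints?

2

Working backwards through the constraints from D, its only required predecessor is E.
With 1 mandatory predecessor, the earliest D can sit is position 1+1 = 2, and placing just that one first achieves it.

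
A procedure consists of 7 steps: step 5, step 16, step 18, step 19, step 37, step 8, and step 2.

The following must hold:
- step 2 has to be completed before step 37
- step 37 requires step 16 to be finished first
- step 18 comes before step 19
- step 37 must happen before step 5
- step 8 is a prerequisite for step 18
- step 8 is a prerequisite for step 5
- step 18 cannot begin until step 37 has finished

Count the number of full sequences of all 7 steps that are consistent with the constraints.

The steps with no prerequisites are step 16, step 8, step 2; any of them can be placed first.
Counting all ways to extend the partial order to a total order gives 24.

24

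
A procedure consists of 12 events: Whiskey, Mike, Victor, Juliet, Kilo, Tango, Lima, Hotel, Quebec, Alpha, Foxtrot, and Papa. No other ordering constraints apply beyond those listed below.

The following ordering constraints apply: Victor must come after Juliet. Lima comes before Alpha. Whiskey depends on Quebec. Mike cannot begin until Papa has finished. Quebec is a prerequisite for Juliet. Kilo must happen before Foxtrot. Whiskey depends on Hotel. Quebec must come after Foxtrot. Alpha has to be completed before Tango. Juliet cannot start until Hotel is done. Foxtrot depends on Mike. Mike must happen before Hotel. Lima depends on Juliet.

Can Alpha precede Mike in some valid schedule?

No

There is a dependency chain Mike → Hotel → Juliet → Lima → Alpha, so Alpha always comes after Mike.
So no valid ordering can have Alpha before Mike.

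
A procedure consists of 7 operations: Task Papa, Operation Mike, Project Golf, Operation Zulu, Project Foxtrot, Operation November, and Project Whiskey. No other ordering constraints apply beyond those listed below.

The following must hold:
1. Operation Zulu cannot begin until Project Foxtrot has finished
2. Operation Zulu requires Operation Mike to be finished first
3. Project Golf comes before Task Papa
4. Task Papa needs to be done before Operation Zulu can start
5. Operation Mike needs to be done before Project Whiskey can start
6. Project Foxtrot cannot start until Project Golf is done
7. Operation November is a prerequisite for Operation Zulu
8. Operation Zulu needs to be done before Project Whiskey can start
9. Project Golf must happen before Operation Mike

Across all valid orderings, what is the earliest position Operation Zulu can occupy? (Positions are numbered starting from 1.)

6

Working backwards through the constraints from Operation Zulu, its full set of required predecessors is Task Papa, Operation Mike, Project Golf, Project Foxtrot, Operation November — 5 of them.
So at minimum 5 operations come before Operation Zulu, putting Operation Zulu no earlier than position 6. That position is achievable by scheduling exactly those predecessors first.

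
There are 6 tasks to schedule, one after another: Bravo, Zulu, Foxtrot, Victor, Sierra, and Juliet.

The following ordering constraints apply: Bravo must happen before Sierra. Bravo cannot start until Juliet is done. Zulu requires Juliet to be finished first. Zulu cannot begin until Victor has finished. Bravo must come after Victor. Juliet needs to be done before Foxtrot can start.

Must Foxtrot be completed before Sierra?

No

No chain of constraints connects Foxtrot to Sierra in either direction.
A valid ordering placing Sierra before Foxtrot exists, so the answer is no.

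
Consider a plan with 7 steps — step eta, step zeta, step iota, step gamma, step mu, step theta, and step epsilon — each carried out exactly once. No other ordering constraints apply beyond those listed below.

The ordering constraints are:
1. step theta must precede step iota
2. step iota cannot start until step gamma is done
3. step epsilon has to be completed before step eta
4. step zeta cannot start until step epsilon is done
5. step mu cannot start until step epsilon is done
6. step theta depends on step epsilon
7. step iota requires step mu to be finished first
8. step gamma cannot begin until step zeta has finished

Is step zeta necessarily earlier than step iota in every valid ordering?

Yes

Tracing the constraints gives a chain: step zeta → step gamma → step iota.
So step zeta must precede step iota in any valid ordering.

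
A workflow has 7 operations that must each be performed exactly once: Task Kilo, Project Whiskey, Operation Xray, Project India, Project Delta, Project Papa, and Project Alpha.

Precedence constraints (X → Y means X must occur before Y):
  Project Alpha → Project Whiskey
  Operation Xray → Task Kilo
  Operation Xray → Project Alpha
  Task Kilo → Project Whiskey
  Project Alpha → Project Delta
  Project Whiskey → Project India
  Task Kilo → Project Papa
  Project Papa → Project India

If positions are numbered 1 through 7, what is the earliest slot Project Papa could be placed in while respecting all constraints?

The operations that are forced before Project Papa, directly or transitively, are Task Kilo, Operation Xray. That's 2 operations.
So at minimum 2 operations come before Project Papa, putting Project Papa no earlier than position 3. That position is achievable by scheduling exactly those predecessors first.

3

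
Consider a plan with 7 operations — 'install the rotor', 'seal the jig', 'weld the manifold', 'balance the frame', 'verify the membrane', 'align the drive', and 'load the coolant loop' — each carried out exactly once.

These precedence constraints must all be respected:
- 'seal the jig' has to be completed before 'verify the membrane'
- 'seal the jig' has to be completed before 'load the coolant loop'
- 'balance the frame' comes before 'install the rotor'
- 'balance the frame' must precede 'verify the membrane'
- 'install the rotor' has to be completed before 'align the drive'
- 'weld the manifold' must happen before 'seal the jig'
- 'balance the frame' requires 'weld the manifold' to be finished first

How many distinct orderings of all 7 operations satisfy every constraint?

35

'weld the manifold' is the only operation with nothing required before it, so every ordering starts there.
Enumerating by repeatedly choosing an available operation (one whose prerequisites are all placed) gives 35 distinct complete orderings.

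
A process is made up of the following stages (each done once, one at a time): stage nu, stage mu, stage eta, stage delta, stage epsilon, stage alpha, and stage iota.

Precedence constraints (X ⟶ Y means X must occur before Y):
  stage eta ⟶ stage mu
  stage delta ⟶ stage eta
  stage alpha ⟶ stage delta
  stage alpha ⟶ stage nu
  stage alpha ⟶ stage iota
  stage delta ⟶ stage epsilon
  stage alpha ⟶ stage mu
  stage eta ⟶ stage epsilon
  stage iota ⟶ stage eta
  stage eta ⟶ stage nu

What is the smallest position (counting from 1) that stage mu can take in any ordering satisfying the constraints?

5

Every stage that must precede stage mu has to come before it. Tracing all chains that end at stage mu, those stages are: stage eta, stage delta, stage alpha, stage iota — 4 in total.
With 4 mandatory predecessors, the earliest stage mu can sit is position 4+1 = 5, and placing just those 4 first achieves it.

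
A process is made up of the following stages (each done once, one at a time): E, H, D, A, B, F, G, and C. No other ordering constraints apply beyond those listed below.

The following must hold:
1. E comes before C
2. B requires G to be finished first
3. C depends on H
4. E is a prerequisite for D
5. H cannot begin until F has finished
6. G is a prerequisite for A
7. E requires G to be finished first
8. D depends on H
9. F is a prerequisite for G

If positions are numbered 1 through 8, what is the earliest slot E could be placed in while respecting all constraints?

3

Working backwards through the constraints from E, its full set of required predecessors is F, G — 2 of them.
So at minimum 2 stages come before E, putting E no earlier than position 3. That position is achievable by scheduling exactly those predecessors first.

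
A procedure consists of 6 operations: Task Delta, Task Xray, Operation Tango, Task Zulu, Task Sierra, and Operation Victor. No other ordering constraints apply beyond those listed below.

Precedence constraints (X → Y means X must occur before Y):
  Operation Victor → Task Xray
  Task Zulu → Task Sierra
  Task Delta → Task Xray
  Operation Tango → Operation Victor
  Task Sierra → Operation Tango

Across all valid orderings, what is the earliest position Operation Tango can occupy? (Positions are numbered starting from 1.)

3

Every operation that must precede Operation Tango has to come before it. Tracing all chains that end at Operation Tango, those operations are: Task Zulu, Task Sierra — 2 in total.
With 2 mandatory predecessors, the earliest Operation Tango can sit is position 2+1 = 3, and placing just those 2 first achieves it.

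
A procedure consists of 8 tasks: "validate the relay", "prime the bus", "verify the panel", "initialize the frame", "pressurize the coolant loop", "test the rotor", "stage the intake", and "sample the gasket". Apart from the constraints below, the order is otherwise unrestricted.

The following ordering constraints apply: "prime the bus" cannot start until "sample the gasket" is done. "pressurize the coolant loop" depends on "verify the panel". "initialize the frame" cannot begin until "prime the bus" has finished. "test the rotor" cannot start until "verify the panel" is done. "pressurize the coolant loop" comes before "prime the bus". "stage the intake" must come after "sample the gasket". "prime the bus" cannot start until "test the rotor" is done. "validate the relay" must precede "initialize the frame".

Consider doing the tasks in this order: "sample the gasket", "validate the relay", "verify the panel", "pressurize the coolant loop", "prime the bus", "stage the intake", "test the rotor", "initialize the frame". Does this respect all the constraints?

No

In the proposed order, "prime the bus" appears before "test the rotor".
But one of the constraints requires "test the rotor" before "prime the bus", so this ordering violates it.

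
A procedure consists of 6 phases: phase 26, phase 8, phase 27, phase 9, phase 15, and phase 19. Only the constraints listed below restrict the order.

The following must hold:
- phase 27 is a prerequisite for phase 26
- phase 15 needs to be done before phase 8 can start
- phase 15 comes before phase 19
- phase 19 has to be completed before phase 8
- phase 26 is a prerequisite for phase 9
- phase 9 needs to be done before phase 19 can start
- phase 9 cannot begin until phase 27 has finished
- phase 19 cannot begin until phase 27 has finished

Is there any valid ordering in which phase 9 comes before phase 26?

No

Following phase 26 → phase 9, phase 26 must precede phase 9 in every valid ordering.
Hence phase 9 can never be scheduled before phase 26.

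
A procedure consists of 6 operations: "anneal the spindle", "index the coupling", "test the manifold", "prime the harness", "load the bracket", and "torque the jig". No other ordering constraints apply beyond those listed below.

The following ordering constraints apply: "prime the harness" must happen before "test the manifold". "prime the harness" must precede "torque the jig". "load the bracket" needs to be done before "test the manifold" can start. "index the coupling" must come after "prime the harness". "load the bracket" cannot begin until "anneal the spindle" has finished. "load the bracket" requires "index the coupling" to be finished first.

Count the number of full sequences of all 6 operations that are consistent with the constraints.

2 operations have no prerequisites ("anneal the spindle", "prime the harness"), so any of them could come first.
Systematically extending each partial ordering one operation at a time and counting, there are 14 complete orderings.

14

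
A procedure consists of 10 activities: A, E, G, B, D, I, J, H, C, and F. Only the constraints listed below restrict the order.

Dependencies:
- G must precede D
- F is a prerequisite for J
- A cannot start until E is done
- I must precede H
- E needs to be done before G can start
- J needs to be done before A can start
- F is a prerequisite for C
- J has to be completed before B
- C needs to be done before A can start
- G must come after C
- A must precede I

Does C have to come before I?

Yes

Following the dependencies: C → A → I.
Hence C necessarily comes before I.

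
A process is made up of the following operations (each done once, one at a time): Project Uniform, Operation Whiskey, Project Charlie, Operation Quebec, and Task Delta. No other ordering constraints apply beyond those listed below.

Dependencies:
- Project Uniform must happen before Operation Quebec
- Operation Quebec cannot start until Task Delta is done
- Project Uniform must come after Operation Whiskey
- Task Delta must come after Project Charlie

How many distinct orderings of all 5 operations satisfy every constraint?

6

The operations with no prerequisites are Operation Whiskey, Project Charlie; any of them can be placed first.
Counting all ways to extend the partial order to a total order gives 6.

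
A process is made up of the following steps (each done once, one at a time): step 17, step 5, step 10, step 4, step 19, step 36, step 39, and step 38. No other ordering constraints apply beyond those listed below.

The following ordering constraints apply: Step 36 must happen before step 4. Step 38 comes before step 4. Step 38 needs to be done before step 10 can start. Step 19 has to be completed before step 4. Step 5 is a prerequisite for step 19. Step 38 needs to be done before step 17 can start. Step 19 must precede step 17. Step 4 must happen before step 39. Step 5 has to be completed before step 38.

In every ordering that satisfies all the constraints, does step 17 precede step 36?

No

Nothing in the constraints links step 17 and step 36; they are unordered relative to each other.
There exist valid orderings with step 36 before step 17, so step 17 is not required to come first.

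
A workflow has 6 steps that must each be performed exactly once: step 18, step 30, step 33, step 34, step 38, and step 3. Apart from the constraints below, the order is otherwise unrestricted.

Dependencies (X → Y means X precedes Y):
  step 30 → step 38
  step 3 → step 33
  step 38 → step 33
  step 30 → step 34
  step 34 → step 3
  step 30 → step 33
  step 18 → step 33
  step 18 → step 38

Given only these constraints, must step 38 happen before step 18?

In fact the dependencies run the other way: step 18 → step 38.
So step 38 does not have to come before step 18 — it cannot.

No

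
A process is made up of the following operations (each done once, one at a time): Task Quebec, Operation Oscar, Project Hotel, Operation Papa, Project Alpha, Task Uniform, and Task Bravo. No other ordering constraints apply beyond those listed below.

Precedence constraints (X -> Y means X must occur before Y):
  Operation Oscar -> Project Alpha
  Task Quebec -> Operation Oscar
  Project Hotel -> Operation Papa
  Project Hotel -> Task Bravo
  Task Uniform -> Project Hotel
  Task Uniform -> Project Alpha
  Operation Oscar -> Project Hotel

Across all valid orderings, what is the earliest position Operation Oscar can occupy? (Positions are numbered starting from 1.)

The only operation forced before Operation Oscar (directly or transitively) is Task Quebec.
So at minimum 1 operation comes before Operation Oscar, putting Operation Oscar no earlier than position 2. That position is achievable by scheduling exactly that predecessor first.

2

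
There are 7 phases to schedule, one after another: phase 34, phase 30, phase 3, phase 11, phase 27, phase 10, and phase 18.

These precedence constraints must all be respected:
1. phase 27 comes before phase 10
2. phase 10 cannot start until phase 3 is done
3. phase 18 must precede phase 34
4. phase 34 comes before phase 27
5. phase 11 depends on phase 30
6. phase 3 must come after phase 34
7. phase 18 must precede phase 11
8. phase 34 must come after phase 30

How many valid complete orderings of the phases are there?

20

The phases with no prerequisites are phase 30, phase 18; any of them can be placed first.
Systematically extending each partial ordering one phase at a time and counting, there are 20 complete orderings.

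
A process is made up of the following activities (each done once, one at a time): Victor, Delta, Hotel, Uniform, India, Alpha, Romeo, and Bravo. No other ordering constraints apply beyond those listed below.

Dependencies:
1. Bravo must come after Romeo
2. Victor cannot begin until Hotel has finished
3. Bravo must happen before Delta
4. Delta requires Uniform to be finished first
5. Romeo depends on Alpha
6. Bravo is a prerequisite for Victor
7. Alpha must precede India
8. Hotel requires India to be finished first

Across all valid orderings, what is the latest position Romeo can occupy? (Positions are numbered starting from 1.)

The activities that are forced after Romeo, directly or by a chain of constraints, are Victor, Delta, Bravo. That's 3 activities.
So at least 3 activities follow Romeo, putting Romeo no later than position 5. That position is achievable by scheduling everything else first.

5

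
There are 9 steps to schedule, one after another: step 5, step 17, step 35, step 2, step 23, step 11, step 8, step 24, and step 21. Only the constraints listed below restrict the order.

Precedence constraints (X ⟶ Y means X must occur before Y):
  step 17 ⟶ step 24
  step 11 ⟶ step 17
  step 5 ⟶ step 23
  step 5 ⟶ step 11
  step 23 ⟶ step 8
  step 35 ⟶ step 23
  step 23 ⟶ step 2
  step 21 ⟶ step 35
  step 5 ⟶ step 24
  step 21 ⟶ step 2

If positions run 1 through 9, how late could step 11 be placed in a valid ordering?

7

Every step that must follow step 11 has to come after it. Tracing all chains starting from step 11, those steps are: step 17, step 24 — 2 in total.
With 2 mandatory successors out of 9 steps total, the latest slot for step 11 is 9−2 = 7, and it's reachable by doing all non-successors before step 11.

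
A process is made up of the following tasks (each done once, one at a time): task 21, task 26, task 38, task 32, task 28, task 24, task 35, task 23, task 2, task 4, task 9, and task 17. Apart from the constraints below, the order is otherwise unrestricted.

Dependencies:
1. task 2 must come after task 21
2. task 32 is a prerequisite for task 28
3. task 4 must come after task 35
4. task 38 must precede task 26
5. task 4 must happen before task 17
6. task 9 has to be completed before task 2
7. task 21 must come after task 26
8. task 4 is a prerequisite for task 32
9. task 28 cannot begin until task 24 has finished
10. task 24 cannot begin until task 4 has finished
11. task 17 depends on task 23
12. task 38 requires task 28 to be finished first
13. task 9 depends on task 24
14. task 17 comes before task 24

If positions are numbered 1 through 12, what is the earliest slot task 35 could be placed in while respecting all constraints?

1

Nothing is required before task 35; it can be the very first task.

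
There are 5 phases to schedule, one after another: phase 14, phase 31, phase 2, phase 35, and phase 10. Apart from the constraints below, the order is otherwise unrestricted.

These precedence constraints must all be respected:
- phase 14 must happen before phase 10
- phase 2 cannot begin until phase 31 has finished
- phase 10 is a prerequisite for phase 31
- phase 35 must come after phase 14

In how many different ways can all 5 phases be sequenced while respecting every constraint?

4

Only phase 14 has no prerequisites, so it must go first.
Enumerating by repeatedly choosing an available phase (one whose prerequisites are all placed) gives 4 distinct complete orderings.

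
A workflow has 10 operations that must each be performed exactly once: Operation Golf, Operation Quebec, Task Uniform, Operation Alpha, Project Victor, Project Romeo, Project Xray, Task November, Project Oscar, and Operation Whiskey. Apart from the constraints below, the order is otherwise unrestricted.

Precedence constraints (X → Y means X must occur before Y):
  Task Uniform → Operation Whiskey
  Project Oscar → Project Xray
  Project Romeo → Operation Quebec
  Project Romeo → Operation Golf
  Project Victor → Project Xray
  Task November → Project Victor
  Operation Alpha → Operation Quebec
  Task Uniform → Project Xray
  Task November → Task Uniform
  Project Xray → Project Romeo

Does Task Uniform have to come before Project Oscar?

No chain of constraints connects Task Uniform to Project Oscar in either direction.
So Task Uniform can come before Project Oscar or after — it is not forced.

No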